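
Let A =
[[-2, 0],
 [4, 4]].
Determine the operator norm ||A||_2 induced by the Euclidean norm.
||A||_2 = sqrt((36 + sqrt(1040))/2) ≈ 5.8416 (= sqrt(largest eigenvalue of A^T A))

||A||_2 = sigma_max(A) = sqrt(lambda_max(A^T A)). Form the symmetric matrix M = A^T A =
[[20, 16],
 [16, 16]].
Its characteristic polynomial (trace, determinant of M give the coefficients) is
  p(λ) = det(λ I - M) = λ^2 - 36λ + 64.
For λ^2 - 36λ + 64 the discriminant is 1040. It is nonnegative but not a perfect square, so the roots are real and irrational: λ = (36 ± sqrt(1040))/2 ≈ 34.1245, 1.8755.
So the eigenvalues of A^T A are ≈ 1.8755, 34.1245 (all ≥ 0, as they must be for A^T A). The largest is λ_max = (36 + sqrt(1040))/2 ≈ 34.1245, hence ||A||_2 = sqrt(λ_max) = sqrt((36 + sqrt(1040))/2) ≈ 5.8416.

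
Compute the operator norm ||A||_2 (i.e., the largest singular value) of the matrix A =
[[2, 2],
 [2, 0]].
||A||_2 = sqrt((12 + sqrt(80))/2) ≈ 3.2361 (= sqrt(largest eigenvalue of A^T A))

||A||_2 = sigma_max(A) = sqrt(lambda_max(A^T A)). Form the symmetric matrix M = A^T A =
[[8, 4],
 [4, 4]].
Its characteristic polynomial (trace, determinant of M give the coefficients) is
  p(λ) = det(λ I - M) = λ^2 - 12λ + 16.
For λ^2 - 12λ + 16 the discriminant is 80. It is nonnegative but not a perfect square, so the roots are real and irrational: λ = (12 ± sqrt(80))/2 ≈ 10.4721, 1.5279.
So the eigenvalues of A^T A are ≈ 1.5279, 10.4721 (all ≥ 0, as they must be for A^T A). The largest is λ_max = (12 + sqrt(80))/2 ≈ 10.4721, hence ||A||_2 = sqrt(λ_max) = sqrt((12 + sqrt(80))/2) ≈ 3.2361.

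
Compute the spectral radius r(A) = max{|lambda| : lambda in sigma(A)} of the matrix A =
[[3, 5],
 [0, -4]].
r(A) = 4

The eigenvalues of A are the roots of its characteristic polynomial. With M = A (coefficients from the trace and determinant):
  p(λ) = det(λ I - M) = λ^2 + λ - 12.
For λ^2 + λ - 12 the discriminant is 49. It is a perfect square (7^2), so the roots are rational: λ = (-1 ± 7)/2 = 3, -4.
Thus the eigenvalues (to 4 decimals) are 3 (modulus 3); -4 (modulus 4). The spectral radius is the largest modulus: r(A) = 4. (Cross-check: r(A) ≤ ||A||_2 ≈ 6.8507; equality holds whenever A is normal, though it can also hold for some non-normal A.)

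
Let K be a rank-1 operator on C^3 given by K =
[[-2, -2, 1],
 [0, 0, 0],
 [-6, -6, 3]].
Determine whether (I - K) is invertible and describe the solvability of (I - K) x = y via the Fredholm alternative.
(I - K) is singular (det(I - K) = 0, i.e. 1 ∈ sigma(K)). (I - K) x = y is solvable iff y ⊥ ker((I - K)^*) = span{(-2, -2, 1)}, i.e. iff -2y_1 - 2y_2 + y_3 = 0. When solvable, the solutions are x = y + c·(1, 0, 3), c arbitrary (ker(I - K) = span{(1, 0, 3)}, dimension 1).

K has rank 1, so it is an outer product K = u v^T: every row of K is a multiple of one row vector. Reading off the entries, u = (1, 0, 3) and v = (-2, -2, 1) (row i of K equals u_i·v^T). A rank-one matrix u v^T satisfies K u = u (v·u) and kills the (2)-dimensional subspace v^⊥, so its characteristic polynomial is lambda^2 (lambda - v·u) with v·u = tr K = 1. Hence the eigenvalues of I - K are 1 (multiplicity 2) and 1 - (1) = 0, so det(I - K) = 0. (Direct check: I - K =
[[3, 2, -1],
 [0, 1, 0],
 [6, 6, -2]]
has determinant 0.) So 1 is an eigenvalue of K and (I - K) is not invertible. The finite-dimensional Fredholm alternative says: either (I - K) is invertible, or ker(I - K) ≠ {0} and then range(I - K) = ker((I - K)^*)^⊥, with dim ker(I - K) = dim ker((I - K)^*). We are in the second case, so we need both kernels. Kernel of I - K: (I - K) u = u - u (v·u) = u - u = 0, so ker(I - K) = span{u} = span{(1, 0, 3)} (it is exactly 1-dimensional because rank(I - K) = 2). Kernel of the adjoint: K is real, so (I - K)^* = I - K^T = I - v u^T, and (I - v u^T) v = v - v (u·v) = 0; hence ker((I - K)^*) = span{v} = span{(-2, -2, 1)}. Therefore (I - K) x = y is solvable iff <y, v> = 0, i.e. iff -2y_1 - 2y_2 + y_3 = 0. When this holds, K y = u (v·y) = 0, so (I - K) y = y and x = y is a particular solution; the full solution set is the line x = y + c·u = y + c·(1, 0, 3), c ∈ C.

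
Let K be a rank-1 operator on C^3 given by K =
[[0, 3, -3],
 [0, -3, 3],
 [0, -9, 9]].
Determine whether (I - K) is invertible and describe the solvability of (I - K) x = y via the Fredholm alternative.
(I - K) is invertible (det(I - K) = -5 ≠ 0), so for every y in C^3 the equation (I - K) x = y has a unique solution.

K has rank 1, so it is an outer product K = u v^T: every row of K is a multiple of one row vector. Reading off the entries, u = (1, -1, -3) and v = (0, 3, -3) (row i of K equals u_i·v^T). A rank-one matrix u v^T satisfies K u = u (v·u) and kills the (2)-dimensional subspace v^⊥, so its characteristic polynomial is lambda^2 (lambda - v·u) with v·u = tr K = 6. Hence the eigenvalues of I - K are 1 (multiplicity 2) and 1 - (6) = -5, so det(I - K) = -5. (Direct check: I - K =
[[1, -3, 3],
 [0, 4, -3],
 [0, 9, -8]]
has determinant -5.) The finite-dimensional Fredholm alternative says: either (I - K) is invertible, or ker(I - K) ≠ {0} and then range(I - K) = ker((I - K)^*)^⊥, with dim ker(I - K) = dim ker((I - K)^*). Since det(I - K) ≠ 0, 1 is not an eigenvalue of K and ker(I - K) = {0}, so we are in the first case: for every y there is a unique x = (I - K)^(-1) y. Explicitly, by the Sherman–Morrison formula, (I - u v^T)^(-1) = I + u v^T/(1 - v·u), i.e. (I - K)^(-1) = I + K/(-5).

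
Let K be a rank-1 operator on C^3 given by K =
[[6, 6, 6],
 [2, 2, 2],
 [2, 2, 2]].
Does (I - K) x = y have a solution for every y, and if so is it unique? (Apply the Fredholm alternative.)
(I - K) is invertible (det(I - K) = -9 ≠ 0), so for every y in C^3 the equation (I - K) x = y has a unique solution.

K has rank 1, so it is an outer product K = u v^T: every row of K is a multiple of one row vector. Reading off the entries, u = (-3, -1, -1) and v = (-2, -2, -2) (row i of K equals u_i·v^T). A rank-one matrix u v^T satisfies K u = u (v·u) and kills the (2)-dimensional subspace v^⊥, so its characteristic polynomial is lambda^2 (lambda - v·u) with v·u = tr K = 10. Hence the eigenvalues of I - K are 1 (multiplicity 2) and 1 - (10) = -9, so det(I - K) = -9. (Direct check: I - K =
[[-5, -6, -6],
 [-2, -1, -2],
 [-2, -2, -1]]
has determinant -9.) The finite-dimensional Fredholm alternative says: either (I - K) is invertible, or ker(I - K) ≠ {0} and then range(I - K) = ker((I - K)^*)^⊥, with dim ker(I - K) = dim ker((I - K)^*). Since det(I - K) ≠ 0, 1 is not an eigenvalue of K and ker(I - K) = {0}, so we are in the first case: for every y there is a unique x = (I - K)^(-1) y. Explicitly, by the Sherman–Morrison formula, (I - u v^T)^(-1) = I + u v^T/(1 - v·u), i.e. (I - K)^(-1) = I + K/(-9).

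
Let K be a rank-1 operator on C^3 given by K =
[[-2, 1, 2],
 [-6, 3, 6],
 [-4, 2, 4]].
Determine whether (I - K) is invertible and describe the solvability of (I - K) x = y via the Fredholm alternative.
(I - K) is invertible (det(I - K) = -4 ≠ 0), so for every y in C^3 the equation (I - K) x = y has a unique solution.

K has rank 1, so it is an outer product K = u v^T: every row of K is a multiple of one row vector. Reading off the entries, u = (1, 3, 2) and v = (-2, 1, 2) (row i of K equals u_i·v^T). A rank-one matrix u v^T satisfies K u = u (v·u) and kills the (2)-dimensional subspace v^⊥, so its characteristic polynomial is lambda^2 (lambda - v·u) with v·u = tr K = 5. Hence the eigenvalues of I - K are 1 (multiplicity 2) and 1 - (5) = -4, so det(I - K) = -4. (Direct check: I - K =
[[3, -1, -2],
 [6, -2, -6],
 [4, -2, -3]]
has determinant -4.) The finite-dimensional Fredholm alternative says: either (I - K) is invertible, or ker(I - K) ≠ {0} and then range(I - K) = ker((I - K)^*)^⊥, with dim ker(I - K) = dim ker((I - K)^*). Since det(I - K) ≠ 0, 1 is not an eigenvalue of K and ker(I - K) = {0}, so we are in the first case: for every y there is a unique x = (I - K)^(-1) y. Explicitly, by the Sherman–Morrison formula, (I - u v^T)^(-1) = I + u v^T/(1 - v·u), i.e. (I - K)^(-1) = I + K/(-4).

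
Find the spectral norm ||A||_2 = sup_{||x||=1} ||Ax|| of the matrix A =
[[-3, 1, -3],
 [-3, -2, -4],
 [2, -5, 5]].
||A||_2 ≈ 8.8754 (= sqrt(largest eigenvalue of A^T A))

||A||_2 = sigma_max(A) = sqrt(lambda_max(A^T A)). Form the symmetric matrix M = A^T A =
[[22, -7, 31],
 [-7, 30, -20],
 [31, -20, 50]].
Its characteristic polynomial (trace, sum of principal 2x2 minors, determinant of M give the coefficients) is
  p(λ) = det(λ I - M) = λ^3 - 102λ^2 + 1850λ - 1600.
No integer candidate from the rational root theorem (±divisors of 1600) is a root, so the roots are irrational. The cubic discriminant is Δ = 8854898800 > 0, so there are three distinct real roots. p(0) = -1600 and p(1) = 149 have opposite signs, so a root lies in (0, 1); Newton's method refines it to λ ≈ 0.9101. p(22) = 380 and p(23) = -841 have opposite signs, so a root lies in (22, 23); Newton's method refines it to λ ≈ 22.3174. p(78) = -3316 and p(79) = 1007 have opposite signs, so a root lies in (78, 79); Newton's method refines it to λ ≈ 78.7725. Check (Vieta): the three roots sum to 102, matching tr M = 102.
So the eigenvalues of A^T A are ≈ 0.9101, 22.3174, 78.7725 (all ≥ 0, as they must be for A^T A). The largest is λ_max ≈ 78.7725, hence ||A||_2 = sqrt(λ_max) ≈ 8.8754.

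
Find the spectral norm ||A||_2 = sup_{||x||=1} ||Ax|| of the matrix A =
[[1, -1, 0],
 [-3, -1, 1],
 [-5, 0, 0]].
||A||_2 ≈ 5.9491 (= sqrt(largest eigenvalue of A^T A))

||A||_2 = sigma_max(A) = sqrt(lambda_max(A^T A)). Form the symmetric matrix M = A^T A =
[[35, 2, -3],
 [2, 2, -1],
 [-3, -1, 1]].
Its characteristic polynomial (trace, sum of principal 2x2 minors, determinant of M give the coefficients) is
  p(λ) = det(λ I - M) = λ^3 - 38λ^2 + 93λ - 25.
No integer candidate from the rational root theorem (±divisors of 25) is a root, so the roots are irrational. The cubic discriminant is Δ = 5357953 > 0, so there are three distinct real roots. p(0) = -25 and p(1) = 31 have opposite signs, so a root lies in (0, 1); Newton's method refines it to λ ≈ 0.307. p(2) = 17 and p(3) = -61 have opposite signs, so a root lies in (2, 3); Newton's method refines it to λ ≈ 2.3007. p(35) = -445 and p(36) = 731 have opposite signs, so a root lies in (35, 36); Newton's method refines it to λ ≈ 35.3923. Check (Vieta): the three roots sum to 38, matching tr M = 38.
So the eigenvalues of A^T A are ≈ 0.307, 2.3007, 35.3923 (all ≥ 0, as they must be for A^T A). The largest is λ_max ≈ 35.3923, hence ||A||_2 = sqrt(λ_max) ≈ 5.9491.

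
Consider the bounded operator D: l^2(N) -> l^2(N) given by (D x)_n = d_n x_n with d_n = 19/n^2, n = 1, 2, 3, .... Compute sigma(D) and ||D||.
sigma(D) = {19/n^2 : n ≥ 1} ∪ {0}; ||D|| = 19

A bounded diagonal operator on l^2 with diagonal entries d_n has spectrum equal to the closure of {d_n : n ≥ 1}: every d_n is an eigenvalue (with eigenvector e_n), so {d_n} ⊂ sigma(D); the spectrum is closed, so its closure is too; and for lambda not in the closure, (D - lambda I) has bounded inverse (the diagonal entries 1/(d_n - lambda) are bounded). For our sequence d_n = 19/n^2, n = 1, 2, 3, ...:
  - {d_n} = {19/n^2 : n ≥ 1}; the only limit point is 0
  - closure = {19/n^2 : n ≥ 1} ∪ {0}
For the norm: a diagonal operator has ||D|| = sup_n |d_n|. Here d_n = 19/n^2 is positive and decreasing, so sup_n |d_n| = d_1 = 19. So ||D|| = 19.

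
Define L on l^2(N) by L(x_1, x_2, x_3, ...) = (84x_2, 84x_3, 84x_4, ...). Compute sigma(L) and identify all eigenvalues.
sigma(L) = closed disk {z in C : |z| ≤ 84}; sigma_p(L) = open disk {z in C : |z| < 84}

Note L = 84·V where V is the unit left shift (V x)_k = x_{k+1}; so sigma(L) = 84·sigma(V) and ||L|| = 84||V||. ||L x||^2 = 7056sum_{k≥2} |x_k|^2 ≤ 7056||x||^2, with equality on {x : x_1 = 0}, so ||L|| = 84. For any lambda with |lambda| < 84, set r = lambda/84 (|r| < 1); the vector x = (1, r, r^2, ...) is in l^2 and satisfies L x = 84(r, r^2, ...) = lambda x, so lambda is an eigenvalue. On the boundary |lambda| = 84 the geometric series diverges, so no l^2 eigenvector exists, but these lambda lie in the approximate point spectrum. Hence sigma(L) is the closed disk of radius 84 and sigma_p(L) is the open disk.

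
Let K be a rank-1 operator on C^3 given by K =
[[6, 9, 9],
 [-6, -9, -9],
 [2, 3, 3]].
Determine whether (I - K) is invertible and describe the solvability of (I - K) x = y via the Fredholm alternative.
(I - K) is invertible (det(I - K) = 1 ≠ 0), so for every y in C^3 the equation (I - K) x = y has a unique solution.

K has rank 1, so it is an outer product K = u v^T: every row of K is a multiple of one row vector. Reading off the entries, u = (3, -3, 1) and v = (2, 3, 3) (row i of K equals u_i·v^T). A rank-one matrix u v^T satisfies K u = u (v·u) and kills the (2)-dimensional subspace v^⊥, so its characteristic polynomial is lambda^2 (lambda - v·u) with v·u = tr K = 0. Hence the eigenvalues of I - K are 1 (multiplicity 2) and 1 - (0) = 1, so det(I - K) = 1. (Direct check: I - K =
[[-5, -9, -9],
 [6, 10, 9],
 [-2, -3, -2]]
has determinant 1.) The finite-dimensional Fredholm alternative says: either (I - K) is invertible, or ker(I - K) ≠ {0} and then range(I - K) = ker((I - K)^*)^⊥, with dim ker(I - K) = dim ker((I - K)^*). Since det(I - K) ≠ 0, 1 is not an eigenvalue of K and ker(I - K) = {0}, so we are in the first case: for every y there is a unique x = (I - K)^(-1) y. Explicitly, by the Sherman–Morrison formula, (I - u v^T)^(-1) = I + u v^T/(1 - v·u), i.e. (I - K)^(-1) = I + K.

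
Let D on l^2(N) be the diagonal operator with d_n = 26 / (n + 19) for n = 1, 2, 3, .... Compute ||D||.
||D|| = 13/10 (attained at n = 1)

For D diagonal, ||D|| = sup_n |d_n| = sup_n 26/(n + 19). This is positive and strictly decreasing in n, so the supremum is attained at n = 1: d_1 = 26/(1 + 19) = 13/10. Hence ||D|| = 13/10.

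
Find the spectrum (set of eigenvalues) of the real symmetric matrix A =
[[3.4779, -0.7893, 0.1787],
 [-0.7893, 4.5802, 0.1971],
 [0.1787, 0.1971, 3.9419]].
sigma(A) ≈ {3, 4, 5}

A is real symmetric, so its spectrum consists of real eigenvalues. Expanding the characteristic polynomial of the displayed matrix gives
  det(λ I - A) = p(λ) = λ^3 + (-12)λ^2 + (47)λ + (-60).
Solving p(λ) = 0 yields eigenvalues ≈ 3, 4, 5. (A is shown rounded to 4 decimals, so these recover the underlying integer eigenvalues to within that precision.)
Verification: the trace of A = 12 equals the sum of eigenvalues 12, and det(A) ≈ 59.9997 matches the eigenvalue product 60.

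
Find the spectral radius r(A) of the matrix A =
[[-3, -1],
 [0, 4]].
r(A) = 4

The eigenvalues of A are the roots of its characteristic polynomial. With M = A (coefficients from the trace and determinant):
  p(λ) = det(λ I - M) = λ^2 - λ - 12.
For λ^2 - λ - 12 the discriminant is 49. It is a perfect square (7^2), so the roots are rational: λ = (1 ± 7)/2 = 4, -3.
Thus the eigenvalues (to 4 decimals) are 4 (modulus 4); -3 (modulus 3). The spectral radius is the largest modulus: r(A) = 4. (Cross-check: r(A) ≤ ||A||_2 ≈ 4.2426; equality holds whenever A is normal, though it can also hold for some non-normal A.)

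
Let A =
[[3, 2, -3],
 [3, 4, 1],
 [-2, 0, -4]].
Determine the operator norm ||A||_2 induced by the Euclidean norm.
||A||_2 ≈ 6.2473 (= sqrt(largest eigenvalue of A^T A))

||A||_2 = sigma_max(A) = sqrt(lambda_max(A^T A)). Form the symmetric matrix M = A^T A =
[[22, 18, 2],
 [18, 20, -2],
 [2, -2, 26]].
Its characteristic polynomial (trace, sum of principal 2x2 minors, determinant of M give the coefficients) is
  p(λ) = det(λ I - M) = λ^3 - 68λ^2 + 1200λ - 2704.
No integer candidate from the rational root theorem (±divisors of 2704) is a root, so the roots are irrational. The cubic discriminant is Δ = 119885056 > 0, so there are three distinct real roots. p(2) = -568 and p(3) = 311 have opposite signs, so a root lies in (2, 3); Newton's method refines it to λ ≈ 2.6302. p(26) = 104 and p(27) = -193 have opposite signs, so a root lies in (26, 27); Newton's method refines it to λ ≈ 26.3416. p(39) = -13 and p(40) = 496 have opposite signs, so a root lies in (39, 40); Newton's method refines it to λ ≈ 39.0282. Check (Vieta): the three roots sum to 68, matching tr M = 68.
So the eigenvalues of A^T A are ≈ 2.6302, 26.3416, 39.0282 (all ≥ 0, as they must be for A^T A). The largest is λ_max ≈ 39.0282, hence ||A||_2 = sqrt(λ_max) ≈ 6.2473.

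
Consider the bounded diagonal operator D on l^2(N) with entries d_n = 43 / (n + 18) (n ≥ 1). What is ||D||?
||D|| = 43/19 (attained at n = 1)

For D diagonal, ||D|| = sup_n |d_n| = sup_n 43/(n + 18). This is positive and strictly decreasing in n, so the supremum is attained at n = 1: d_1 = 43/(1 + 18) = 43/19. Hence ||D|| = 43/19.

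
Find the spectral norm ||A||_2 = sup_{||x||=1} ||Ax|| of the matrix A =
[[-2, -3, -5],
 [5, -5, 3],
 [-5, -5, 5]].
||A||_2 ≈ 9.1976 (= sqrt(largest eigenvalue of A^T A))

||A||_2 = sigma_max(A) = sqrt(lambda_max(A^T A)). Form the symmetric matrix M = A^T A =
[[54, 6, 0],
 [6, 59, -25],
 [0, -25, 59]].
Its characteristic polynomial (trace, sum of principal 2x2 minors, determinant of M give the coefficients) is
  p(λ) = det(λ I - M) = λ^3 - 172λ^2 + 9192λ - 152100.
No integer candidate from the rational root theorem (±divisors of 152100) is a root, so the roots are irrational. The cubic discriminant is Δ = 1089939024 > 0, so there are three distinct real roots. p(33) = -135 and p(34) = 900 have opposite signs, so a root lies in (33, 34); Newton's method refines it to λ ≈ 33.1229. p(54) = 180 and p(55) = -465 have opposite signs, so a root lies in (54, 55); Newton's method refines it to λ ≈ 54.2818. p(84) = -900 and p(85) = 645 have opposite signs, so a root lies in (84, 85); Newton's method refines it to λ ≈ 84.5952. Check (Vieta): the three roots sum to 172, matching tr M = 172.
So the eigenvalues of A^T A are ≈ 33.1229, 54.2818, 84.5952 (all ≥ 0, as they must be for A^T A). The largest is λ_max ≈ 84.5952, hence ||A||_2 = sqrt(λ_max) ≈ 9.1976.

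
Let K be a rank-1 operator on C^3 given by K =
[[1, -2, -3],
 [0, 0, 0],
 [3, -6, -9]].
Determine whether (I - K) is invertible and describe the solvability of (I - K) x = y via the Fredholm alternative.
(I - K) is invertible (det(I - K) = 9 ≠ 0), so for every y in C^3 the equation (I - K) x = y has a unique solution.

K has rank 1, so it is an outer product K = u v^T: every row of K is a multiple of one row vector. Reading off the entries, u = (-1, 0, -3) and v = (-1, 2, 3) (row i of K equals u_i·v^T). A rank-one matrix u v^T satisfies K u = u (v·u) and kills the (2)-dimensional subspace v^⊥, so its characteristic polynomial is lambda^2 (lambda - v·u) with v·u = tr K = -8. Hence the eigenvalues of I - K are 1 (multiplicity 2) and 1 - (-8) = 9, so det(I - K) = 9. (Direct check: I - K =
[[0, 2, 3],
 [0, 1, 0],
 [-3, 6, 10]]
has determinant 9.) The finite-dimensional Fredholm alternative says: either (I - K) is invertible, or ker(I - K) ≠ {0} and then range(I - K) = ker((I - K)^*)^⊥, with dim ker(I - K) = dim ker((I - K)^*). Since det(I - K) ≠ 0, 1 is not an eigenvalue of K and ker(I - K) = {0}, so we are in the first case: for every y there is a unique x = (I - K)^(-1) y. Explicitly, by the Sherman–Morrison formula, (I - u v^T)^(-1) = I + u v^T/(1 - v·u), i.e. (I - K)^(-1) = I + K/(9).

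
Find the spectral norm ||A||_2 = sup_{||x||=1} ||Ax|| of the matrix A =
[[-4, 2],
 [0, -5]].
||A||_2 = sqrt((45 + sqrt(425))/2) ≈ 5.7278 (= sqrt(largest eigenvalue of A^T A))

||A||_2 = sigma_max(A) = sqrt(lambda_max(A^T A)). Form the symmetric matrix M = A^T A =
[[16, -8],
 [-8, 29]].
Its characteristic polynomial (trace, determinant of M give the coefficients) is
  p(λ) = det(λ I - M) = λ^2 - 45λ + 400.
For λ^2 - 45λ + 400 the discriminant is 425. It is nonnegative but not a perfect square, so the roots are real and irrational: λ = (45 ± sqrt(425))/2 ≈ 32.8078, 12.1922.
So the eigenvalues of A^T A are ≈ 12.1922, 32.8078 (all ≥ 0, as they must be for A^T A). The largest is λ_max = (45 + sqrt(425))/2 ≈ 32.8078, hence ||A||_2 = sqrt(λ_max) = sqrt((45 + sqrt(425))/2) ≈ 5.7278.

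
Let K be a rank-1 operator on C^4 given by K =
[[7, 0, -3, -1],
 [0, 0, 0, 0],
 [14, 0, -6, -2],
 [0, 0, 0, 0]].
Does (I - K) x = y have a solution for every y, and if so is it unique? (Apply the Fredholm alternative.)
(I - K) is singular (det(I - K) = 0, i.e. 1 ∈ sigma(K)). (I - K) x = y is solvable iff y ⊥ ker((I - K)^*) = span{(7, 0, -3, -1)}, i.e. iff 7y_1 - 3y_3 - y_4 = 0. When solvable, the solutions are x = y + c·(1, 0, 2, 0), c arbitrary (ker(I - K) = span{(1, 0, 2, 0)}, dimension 1).

K has rank 1, so it is an outer product K = u v^T: every row of K is a multiple of one row vector. Reading off the entries, u = (1, 0, 2, 0) and v = (7, 0, -3, -1) (row i of K equals u_i·v^T). A rank-one matrix u v^T satisfies K u = u (v·u) and kills the (3)-dimensional subspace v^⊥, so its characteristic polynomial is lambda^3 (lambda - v·u) with v·u = tr K = 1. Hence the eigenvalues of I - K are 1 (multiplicity 3) and 1 - (1) = 0, so det(I - K) = 0. (Direct check: I - K =
[[-6, 0, 3, 1],
 [0, 1, 0, 0],
 [-14, 0, 7, 2],
 [0, 0, 0, 1]]
has determinant 0.) So 1 is an eigenvalue of K and (I - K) is not invertible. The finite-dimensional Fredholm alternative says: either (I - K) is invertible, or ker(I - K) ≠ {0} and then range(I - K) = ker((I - K)^*)^⊥, with dim ker(I - K) = dim ker((I - K)^*). We are in the second case, so we need both kernels. Kernel of I - K: (I - K) u = u - u (v·u) = u - u = 0, so ker(I - K) = span{u} = span{(1, 0, 2, 0)} (it is exactly 1-dimensional because rank(I - K) = 3). Kernel of the adjoint: K is real, so (I - K)^* = I - K^T = I - v u^T, and (I - v u^T) v = v - v (u·v) = 0; hence ker((I - K)^*) = span{v} = span{(7, 0, -3, -1)}. Therefore (I - K) x = y is solvable iff <y, v> = 0, i.e. iff 7y_1 - 3y_3 - y_4 = 0. When this holds, K y = u (v·y) = 0, so (I - K) y = y and x = y is a particular solution; the full solution set is the line x = y + c·u = y + c·(1, 0, 2, 0), c ∈ C.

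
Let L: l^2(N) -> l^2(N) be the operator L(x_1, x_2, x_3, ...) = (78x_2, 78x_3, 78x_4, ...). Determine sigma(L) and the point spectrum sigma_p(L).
sigma(L) = closed disk {z in C : |z| ≤ 78}; sigma_p(L) = open disk {z in C : |z| < 78}

Note L = 78·V where V is the unit left shift (V x)_k = x_{k+1}; so sigma(L) = 78·sigma(V) and ||L|| = 78||V||. ||L x||^2 = 6084sum_{k≥2} |x_k|^2 ≤ 6084||x||^2, with equality on {x : x_1 = 0}, so ||L|| = 78. For any lambda with |lambda| < 78, set r = lambda/78 (|r| < 1); the vector x = (1, r, r^2, ...) is in l^2 and satisfies L x = 78(r, r^2, ...) = lambda x, so lambda is an eigenvalue. On the boundary |lambda| = 78 the geometric series diverges, so no l^2 eigenvector exists, but these lambda lie in the approximate point spectrum. Hence sigma(L) is the closed disk of radius 78 and sigma_p(L) is the open disk.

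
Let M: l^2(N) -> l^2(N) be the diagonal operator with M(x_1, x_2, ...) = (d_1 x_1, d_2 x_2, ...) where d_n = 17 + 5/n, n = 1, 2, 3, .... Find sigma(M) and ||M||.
sigma(M) = {17 + 5/n : n ≥ 1} ∪ {17}; ||M|| = 22

A bounded diagonal operator on l^2 with diagonal entries d_n has spectrum equal to the closure of {d_n : n ≥ 1}: every d_n is an eigenvalue (with eigenvector e_n), so {d_n} ⊂ sigma(M); the spectrum is closed, so its closure is too; and for lambda not in the closure, (M - lambda I) has bounded inverse (the diagonal entries 1/(d_n - lambda) are bounded). For our sequence d_n = 17 + 5/n, n = 1, 2, 3, ...:
  - {d_n} = {17 + 5/n : n ≥ 1}; the only limit point is 17
  - closure = {17 + 5/n : n ≥ 1} ∪ {17}
For the norm: a diagonal operator has ||M|| = sup_n |d_n|. Here d_n = 17 + 5/n is positive and decreasing, so sup_n |d_n| = d_1 = 17 + 5 = 22. So ||M|| = 22.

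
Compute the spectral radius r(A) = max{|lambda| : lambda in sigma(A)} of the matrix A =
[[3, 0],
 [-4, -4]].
r(A) = 4

The eigenvalues of A are the roots of its characteristic polynomial. With M = A (coefficients from the trace and determinant):
  p(λ) = det(λ I - M) = λ^2 + λ - 12.
For λ^2 + λ - 12 the discriminant is 49. It is a perfect square (7^2), so the roots are rational: λ = (-1 ± 7)/2 = 3, -4.
Thus the eigenvalues (to 4 decimals) are 3 (modulus 3); -4 (modulus 4). The spectral radius is the largest modulus: r(A) = 4. (Cross-check: r(A) ≤ ||A||_2 ≈ 6.0927; equality holds whenever A is normal, though it can also hold for some non-normal A.)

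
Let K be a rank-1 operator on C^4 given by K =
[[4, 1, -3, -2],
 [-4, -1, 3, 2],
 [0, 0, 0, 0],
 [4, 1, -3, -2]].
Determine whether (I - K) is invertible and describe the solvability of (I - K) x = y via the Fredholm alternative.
(I - K) is singular (det(I - K) = 0, i.e. 1 ∈ sigma(K)). (I - K) x = y is solvable iff y ⊥ ker((I - K)^*) = span{(4, 1, -3, -2)}, i.e. iff 4y_1 + y_2 - 3y_3 - 2y_4 = 0. When solvable, the solutions are x = y + c·(1, -1, 0, 1), c arbitrary (ker(I - K) = span{(1, -1, 0, 1)}, dimension 1).

K has rank 1, so it is an outer product K = u v^T: every row of K is a multiple of one row vector. Reading off the entries, u = (1, -1, 0, 1) and v = (4, 1, -3, -2) (row i of K equals u_i·v^T). A rank-one matrix u v^T satisfies K u = u (v·u) and kills the (3)-dimensional subspace v^⊥, so its characteristic polynomial is lambda^3 (lambda - v·u) with v·u = tr K = 1. Hence the eigenvalues of I - K are 1 (multiplicity 3) and 1 - (1) = 0, so det(I - K) = 0. (Direct check: I - K =
[[-3, -1, 3, 2],
 [4, 2, -3, -2],
 [0, 0, 1, 0],
 [-4, -1, 3, 3]]
has determinant 0.) So 1 is an eigenvalue of K and (I - K) is not invertible. The finite-dimensional Fredholm alternative says: either (I - K) is invertible, or ker(I - K) ≠ {0} and then range(I - K) = ker((I - K)^*)^⊥, with dim ker(I - K) = dim ker((I - K)^*). We are in the second case, so we need both kernels. Kernel of I - K: (I - K) u = u - u (v·u) = u - u = 0, so ker(I - K) = span{u} = span{(1, -1, 0, 1)} (it is exactly 1-dimensional because rank(I - K) = 3). Kernel of the adjoint: K is real, so (I - K)^* = I - K^T = I - v u^T, and (I - v u^T) v = v - v (u·v) = 0; hence ker((I - K)^*) = span{v} = span{(4, 1, -3, -2)}. Therefore (I - K) x = y is solvable iff <y, v> = 0, i.e. iff 4y_1 + y_2 - 3y_3 - 2y_4 = 0. When this holds, K y = u (v·y) = 0, so (I - K) y = y and x = y is a particular solution; the full solution set is the line x = y + c·u = y + c·(1, -1, 0, 1), c ∈ C.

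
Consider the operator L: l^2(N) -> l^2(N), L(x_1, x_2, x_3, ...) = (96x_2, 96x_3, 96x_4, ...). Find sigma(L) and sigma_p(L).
sigma(L) = closed disk {z in C : |z| ≤ 96}; sigma_p(L) = open disk {z in C : |z| < 96}

Note L = 96·V where V is the unit left shift (V x)_k = x_{k+1}; so sigma(L) = 96·sigma(V) and ||L|| = 96||V||. ||L x||^2 = 9216sum_{k≥2} |x_k|^2 ≤ 9216||x||^2, with equality on {x : x_1 = 0}, so ||L|| = 96. For any lambda with |lambda| < 96, set r = lambda/96 (|r| < 1); the vector x = (1, r, r^2, ...) is in l^2 and satisfies L x = 96(r, r^2, ...) = lambda x, so lambda is an eigenvalue. On the boundary |lambda| = 96 the geometric series diverges, so no l^2 eigenvector exists, but these lambda lie in the approximate point spectrum. Hence sigma(L) is the closed disk of radius 96 and sigma_p(L) is the open disk.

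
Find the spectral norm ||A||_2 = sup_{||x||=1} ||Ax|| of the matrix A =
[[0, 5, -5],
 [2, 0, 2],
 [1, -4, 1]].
||A||_2 ≈ 8.1034 (= sqrt(largest eigenvalue of A^T A))

||A||_2 = sigma_max(A) = sqrt(lambda_max(A^T A)). Form the symmetric matrix M = A^T A =
[[5, -4, 5],
 [-4, 41, -29],
 [5, -29, 30]].
Its characteristic polynomial (trace, sum of principal 2x2 minors, determinant of M give the coefficients) is
  p(λ) = det(λ I - M) = λ^3 - 76λ^2 + 703λ - 1600.
No integer candidate from the rational root theorem (±divisors of 1600) is a root, so the roots are irrational. The cubic discriminant is Δ = 124995476 > 0, so there are three distinct real roots. p(3) = -148 and p(4) = 60 have opposite signs, so a root lies in (3, 4); Newton's method refines it to λ ≈ 3.6391. p(6) = 98 and p(7) = -60 have opposite signs, so a root lies in (6, 7); Newton's method refines it to λ ≈ 6.6957. p(65) = -2380 and p(66) = 1238 have opposite signs, so a root lies in (65, 66); Newton's method refines it to λ ≈ 65.6652. Check (Vieta): the three roots sum to 76, matching tr M = 76.
So the eigenvalues of A^T A are ≈ 3.6391, 6.6957, 65.6652 (all ≥ 0, as they must be for A^T A). The largest is λ_max ≈ 65.6652, hence ||A||_2 = sqrt(λ_max) ≈ 8.1034.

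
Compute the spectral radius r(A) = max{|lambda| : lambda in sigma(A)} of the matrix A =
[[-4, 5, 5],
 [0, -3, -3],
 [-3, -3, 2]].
r(A) ≈ 4.8371

The eigenvalues of A are the roots of its characteristic polynomial. With M = A (coefficients from the trace, the sum of principal 2x2 minors, and det A):
  p(λ) = det(λ I - M) = λ^3 + 5λ^2 + 4λ - 60.
No integer candidate from the rational root theorem (±divisors of 60) is a root, so the roots are irrational. The cubic discriminant is Δ = -88656 < 0, so there is one real root and a complex-conjugate pair. p(2) = -24 and p(3) = 24 have opposite signs, so a root lies in (2, 3); Newton's method refines it to λ ≈ 2.5644. Dividing out (λ - (2.5644)) leaves approximately λ^2 + 7.5644λ + 23.3977. For λ^2 + 7.5644λ + 23.3977 the discriminant is -36.3713. It is negative, so the remaining roots are the complex-conjugate pair λ ≈ -3.7822 ± 3.0154i. Their product equals the constant term, so |λ|^2 ≈ 23.3977 and |λ| ≈ 4.8371.
Thus the eigenvalues (to 4 decimals) are 2.5644 (modulus 2.5644); -3.7822 ± 3.0154i (modulus 4.8371). The spectral radius is the largest modulus: r(A) ≈ 4.8371. (Cross-check: r(A) ≤ ||A||_2 ≈ 8.9916; equality holds whenever A is normal, though it can also hold for some non-normal A.)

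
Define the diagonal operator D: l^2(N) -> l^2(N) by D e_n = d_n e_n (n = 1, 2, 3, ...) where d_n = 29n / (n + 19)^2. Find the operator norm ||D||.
||D|| = 29/76 (attained at n = 19)

For D diagonal, ||D|| = sup_n |d_n|. Treat f(x) = 29x / (x + 19)^2 for real x > 0. By the quotient rule, f'(x) = 29(19 - x)/(x + 19)^3, which is positive for x < 19 and negative for x > 19. So f has a unique maximum at x = 19, and since 19 is a positive integer, the supremum over n ≥ 1 is attained at n = 19: d_19 = 29·19/(19 + 19)^2 = 29·19/1444 = 29/76. Hence ||D|| = 29/76.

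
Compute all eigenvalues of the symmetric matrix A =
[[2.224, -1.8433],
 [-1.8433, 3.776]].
sigma(A) ≈ {1, 5}

A is real symmetric, so its spectrum consists of real eigenvalues. Expanding the characteristic polynomial of the displayed matrix gives
  det(λ I - A) = p(λ) = λ^2 + (-6)λ + (5).
Solving p(λ) = 0 yields eigenvalues ≈ 1, 5. (A is shown rounded to 4 decimals, so these recover the underlying integer eigenvalues to within that precision.)
Verification: the trace of A = 6 equals the sum of eigenvalues 6, and det(A) ≈ 5.0001 matches the eigenvalue product 5.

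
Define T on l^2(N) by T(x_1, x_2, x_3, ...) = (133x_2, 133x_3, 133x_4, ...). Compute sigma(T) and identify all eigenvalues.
sigma(T) = closed disk {z in C : |z| ≤ 133}; sigma_p(T) = open disk {z in C : |z| < 133}

Note T = 133·V where V is the unit left shift (V x)_k = x_{k+1}; so sigma(T) = 133·sigma(V) and ||T|| = 133||V||. ||T x||^2 = 17689sum_{k≥2} |x_k|^2 ≤ 17689||x||^2, with equality on {x : x_1 = 0}, so ||T|| = 133. For any lambda with |lambda| < 133, set r = lambda/133 (|r| < 1); the vector x = (1, r, r^2, ...) is in l^2 and satisfies T x = 133(r, r^2, ...) = lambda x, so lambda is an eigenvalue. On the boundary |lambda| = 133 the geometric series diverges, so no l^2 eigenvector exists, but these lambda lie in the approximate point spectrum. Hence sigma(T) is the closed disk of radius 133 and sigma_p(T) is the open disk.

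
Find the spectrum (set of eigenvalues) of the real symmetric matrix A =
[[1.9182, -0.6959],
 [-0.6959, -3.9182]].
sigma(A) ≈ {-4, 2}

A is real symmetric, so its spectrum consists of real eigenvalues. Expanding the characteristic polynomial of the displayed matrix gives
  det(λ I - A) = p(λ) = λ^2 + (2)λ + (-8).
Solving p(λ) = 0 yields eigenvalues ≈ -4, 2. (A is shown rounded to 4 decimals, so these recover the underlying integer eigenvalues to within that precision.)
Verification: the trace of A = -2 equals the sum of eigenvalues -2, and det(A) ≈ -8.0002 matches the eigenvalue product -8.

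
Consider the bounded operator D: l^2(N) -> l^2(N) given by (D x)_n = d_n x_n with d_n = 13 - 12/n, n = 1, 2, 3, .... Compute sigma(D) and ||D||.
sigma(D) = {13 - 12/n : n ≥ 1} ∪ {13}; ||D|| = 13

A bounded diagonal operator on l^2 with diagonal entries d_n has spectrum equal to the closure of {d_n : n ≥ 1}: every d_n is an eigenvalue (with eigenvector e_n), so {d_n} ⊂ sigma(D); the spectrum is closed, so its closure is too; and for lambda not in the closure, (D - lambda I) has bounded inverse (the diagonal entries 1/(d_n - lambda) are bounded). For our sequence d_n = 13 - 12/n, n = 1, 2, 3, ...:
  - {d_n} = {13 - 12/n : n ≥ 1}; the only limit point is 13
  - closure = {13 - 12/n : n ≥ 1} ∪ {13}
For the norm: a diagonal operator has ||D|| = sup_n |d_n|. Here d_n = 13 - 12/n increases monotonically from d_1 = 1 toward 13, with all terms in [1, 13); so sup_n |d_n| = 13 (the supremum is the limit, not attained). So ||D|| = 13.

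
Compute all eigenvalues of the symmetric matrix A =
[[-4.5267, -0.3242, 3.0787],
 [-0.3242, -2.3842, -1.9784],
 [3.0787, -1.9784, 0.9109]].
sigma(A) ≈ {-6, -3, 3}

A is real symmetric, so its spectrum consists of real eigenvalues. Expanding the characteristic polynomial of the displayed matrix gives
  det(λ I - A) = p(λ) = λ^3 + (6)λ^2 + (-9)λ + (-54).
Solving p(λ) = 0 yields eigenvalues ≈ -6, -3, 3. (A is shown rounded to 4 decimals, so these recover the underlying integer eigenvalues to within that precision.)
Verification: the trace of A = -6 equals the sum of eigenvalues -6, and det(A) ≈ 54.0007 matches the eigenvalue product 54.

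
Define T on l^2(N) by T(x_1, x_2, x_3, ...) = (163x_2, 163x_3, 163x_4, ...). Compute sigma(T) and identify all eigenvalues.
sigma(T) = closed disk {z in C : |z| ≤ 163}; sigma_p(T) = open disk {z in C : |z| < 163}

Note T = 163·V where V is the unit left shift (V x)_k = x_{k+1}; so sigma(T) = 163·sigma(V) and ||T|| = 163||V||. ||T x||^2 = 26569sum_{k≥2} |x_k|^2 ≤ 26569||x||^2, with equality on {x : x_1 = 0}, so ||T|| = 163. For any lambda with |lambda| < 163, set r = lambda/163 (|r| < 1); the vector x = (1, r, r^2, ...) is in l^2 and satisfies T x = 163(r, r^2, ...) = lambda x, so lambda is an eigenvalue. On the boundary |lambda| = 163 the geometric series diverges, so no l^2 eigenvector exists, but these lambda lie in the approximate point spectrum. Hence sigma(T) is the closed disk of radius 163 and sigma_p(T) is the open disk.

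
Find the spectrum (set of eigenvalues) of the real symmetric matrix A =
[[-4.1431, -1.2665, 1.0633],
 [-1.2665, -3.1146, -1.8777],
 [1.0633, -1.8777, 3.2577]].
sigma(A) ≈ {-5, -3, 4}

A is real symmetric, so its spectrum consists of real eigenvalues. Expanding the characteristic polynomial of the displayed matrix gives
  det(λ I - A) = p(λ) = λ^3 + (4)λ^2 + (-17)λ + (-59.9985).
Solving p(λ) = 0 yields eigenvalues ≈ -5, -3, 4. (A is shown rounded to 4 decimals, so these recover the underlying integer eigenvalues to within that precision.)
Verification: the trace of A = -4 equals the sum of eigenvalues -4, and det(A) ≈ 59.9985 matches the eigenvalue product 60.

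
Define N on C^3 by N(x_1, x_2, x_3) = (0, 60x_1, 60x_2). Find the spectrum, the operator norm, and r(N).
sigma(N) = {0}; ||N|| = 60; r(N) = 0. (N is nilpotent with N^3 = 0.)

On C^3, N is a strictly lower-triangular matrix with 60 on the subdiagonal and zeros elsewhere, so its characteristic polynomial is lambda^3 and every eigenvalue is 0: sigma(N) = {0}. For the operator norm, N e_i = 60e_{i+1} for i = 1, ..., 2 and N e_3 = 0, so the singular values of N are 60 (with multiplicity 2) and 0; hence ||N|| = 60. The spectral radius r(N) = max|lambda| = 0. Note ||N|| > r(N) — characteristic of non-normal nilpotent operators. Indeed N^3 = 0.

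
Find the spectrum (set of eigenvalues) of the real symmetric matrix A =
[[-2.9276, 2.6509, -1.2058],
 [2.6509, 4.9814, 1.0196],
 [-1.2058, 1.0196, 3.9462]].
sigma(A) ≈ {-4, 4, 6}

A is real symmetric, so its spectrum consists of real eigenvalues. Expanding the characteristic polynomial of the displayed matrix gives
  det(λ I - A) = p(λ) = λ^3 + (-6)λ^2 + (-16)λ + (95.9981).
Solving p(λ) = 0 yields eigenvalues ≈ -4, 4, 6. (A is shown rounded to 4 decimals, so these recover the underlying integer eigenvalues to within that precision.)
Verification: the trace of A = 6 equals the sum of eigenvalues 6, and det(A) ≈ -95.9981 matches the eigenvalue product -96.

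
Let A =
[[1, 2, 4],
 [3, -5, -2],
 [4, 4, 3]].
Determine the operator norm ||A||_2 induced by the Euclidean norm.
||A||_2 ≈ 8.3494 (= sqrt(largest eigenvalue of A^T A))

||A||_2 = sigma_max(A) = sqrt(lambda_max(A^T A)). Form the symmetric matrix M = A^T A =
[[26, 3, 10],
 [3, 45, 30],
 [10, 30, 29]].
Its characteristic polynomial (trace, sum of principal 2x2 minors, determinant of M give the coefficients) is
  p(λ) = det(λ I - M) = λ^3 - 100λ^2 + 2220λ - 7569.
No integer candidate from the rational root theorem (±divisors of 7569) is a root, so the roots are irrational. The cubic discriminant is Δ = 3942708453 > 0, so there are three distinct real roots. p(4) = -225 and p(5) = 1156 have opposite signs, so a root lies in (4, 5); Newton's method refines it to λ ≈ 4.1547. p(26) = 127 and p(27) = -846 have opposite signs, so a root lies in (26, 27); Newton's method refines it to λ ≈ 26.133. p(69) = -1980 and p(70) = 831 have opposite signs, so a root lies in (69, 70); Newton's method refines it to λ ≈ 69.7123. Check (Vieta): the three roots sum to 100, matching tr M = 100.
So the eigenvalues of A^T A are ≈ 4.1547, 26.133, 69.7123 (all ≥ 0, as they must be for A^T A). The largest is λ_max ≈ 69.7123, hence ||A||_2 = sqrt(λ_max) ≈ 8.3494.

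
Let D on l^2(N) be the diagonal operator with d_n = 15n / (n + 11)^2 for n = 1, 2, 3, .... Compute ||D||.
||D|| = 15/44 (attained at n = 11)

For D diagonal, ||D|| = sup_n |d_n|. Treat f(x) = 15x / (x + 11)^2 for real x > 0. By the quotient rule, f'(x) = 15(11 - x)/(x + 11)^3, which is positive for x < 11 and negative for x > 11. So f has a unique maximum at x = 11, and since 11 is a positive integer, the supremum over n ≥ 1 is attained at n = 11: d_11 = 15·11/(11 + 11)^2 = 15·11/484 = 15/44. Hence ||D|| = 15/44.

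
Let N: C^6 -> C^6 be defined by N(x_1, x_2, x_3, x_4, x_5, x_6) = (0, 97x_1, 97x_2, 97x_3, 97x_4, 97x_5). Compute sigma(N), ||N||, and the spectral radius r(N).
sigma(N) = {0}; ||N|| = 97; r(N) = 0. (N is nilpotent with N^6 = 0.)

On C^6, N is a strictly lower-triangular matrix with 97 on the subdiagonal and zeros elsewhere, so its characteristic polynomial is lambda^6 and every eigenvalue is 0: sigma(N) = {0}. For the operator norm, N e_i = 97e_{i+1} for i = 1, ..., 5 and N e_6 = 0, so the singular values of N are 97 (with multiplicity 5) and 0; hence ||N|| = 97. The spectral radius r(N) = max|lambda| = 0. Note ||N|| > r(N) — characteristic of non-normal nilpotent operators. Indeed N^6 = 0.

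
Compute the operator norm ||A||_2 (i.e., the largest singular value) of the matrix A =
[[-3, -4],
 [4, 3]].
||A||_2 = 7 (= sqrt(largest eigenvalue of A^T A))

||A||_2 = sigma_max(A) = sqrt(lambda_max(A^T A)). Form the symmetric matrix M = A^T A =
[[25, 24],
 [24, 25]].
Its characteristic polynomial (trace, determinant of M give the coefficients) is
  p(λ) = det(λ I - M) = λ^2 - 50λ + 49.
For λ^2 - 50λ + 49 the discriminant is 2304. It is a perfect square (48^2), so the roots are rational: λ = (50 ± 48)/2 = 49, 1.
So the eigenvalues of A^T A are ≈ 1, 49 (all ≥ 0, as they must be for A^T A). The largest is λ_max = 49, hence ||A||_2 = sqrt(λ_max) = 7.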